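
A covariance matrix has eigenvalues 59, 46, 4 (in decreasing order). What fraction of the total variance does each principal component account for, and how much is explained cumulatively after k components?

Step 1 — total variance = trace(Sigma) = Σ λ_i = 59 + 46 + 4 = 109.

Step 2 — fraction explained by component i = λ_i / Σ λ:
  PC1: 59/109 = 0.5413
  PC2: 46/109 = 0.422
  PC3: 4/109 = 0.0367

Step 3 — cumulative fraction after k components = (λ_1 + ... + λ_k) / Σ λ:
  k = 1: 59/109 = 0.5413
  k = 2: (59 + 46)/109 = 105/109 = 0.9633
  k = 3: (59 + 46 + 4)/109 = 109/109 = 1

Summary (fraction, with percent):

explained: PC1 0.5413 (54.13%), PC2 0.422 (42.2%), PC3 0.0367 (3.67%);  cumulative: 0.5413, 0.9633, 1


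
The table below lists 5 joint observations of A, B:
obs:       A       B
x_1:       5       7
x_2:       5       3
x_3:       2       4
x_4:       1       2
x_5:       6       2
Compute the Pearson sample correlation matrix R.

Step 1 — column means:
  mean(A) = (5 + 5 + 2 + 1 + 6) / 5 = 19/5 = 3.8
  mean(B) = (7 + 3 + 4 + 2 + 2) / 5 = 18/5 = 3.6

Step 2 — sample variances and covariances s[i,j] = (1/(n-1)) · Σ_k (x_{k,i} - mean_i) · (x_{k,j} - mean_j), with n-1 = 4:
  s[A,A] = ((1.2)·(1.2) + (1.2)·(1.2) + (-1.8)·(-1.8) + (-2.8)·(-2.8) + (2.2)·(2.2)) / 4 = 18.8/4 = 4.7
  s[A,B] = ((1.2)·(3.4) + (1.2)·(-0.6) + (-1.8)·(0.4) + (-2.8)·(-1.6) + (2.2)·(-1.6)) / 4 = 3.6/4 = 0.9
  s[B,B] = ((3.4)·(3.4) + (-0.6)·(-0.6) + (0.4)·(0.4) + (-1.6)·(-1.6) + (-1.6)·(-1.6)) / 4 = 17.2/4 = 4.3
  Sample standard deviations s_i = √(s[i,i]):
  s(A) = √(4.7) = 2.1679
  s(B) = √(4.3) = 2.0736

Step 3 — r_{ij} = s_{ij} / (s_i · s_j):
  r[A,A] = 1 (diagonal).
  r[A,B] = 0.9 / (2.1679 · 2.0736) = 0.9 / 4.4956 = 0.2002
  r[B,B] = 1 (diagonal).

R is symmetric with unit diagonal. Assembling:

R = [[1, 0.2002],
 [0.2002, 1]]


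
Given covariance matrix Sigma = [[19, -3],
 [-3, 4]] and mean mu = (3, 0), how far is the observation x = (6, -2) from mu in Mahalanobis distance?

Step 1 — centre the observation: (x - mu) = (3, -2).

Step 2 — invert Sigma. det(Sigma) = 19·4 - (-3)² = 67.
  Sigma^{-1} = (1/det) · [[d, -b], [-b, a]] = [[0.0597, 0.0448],
 [0.0448, 0.2836]].

Step 3 — form the quadratic (x - mu)^T · Sigma^{-1} · (x - mu):
  Sigma^{-1} · (x - mu) = (0.0896, -0.4328).
  (x - mu)^T · [Sigma^{-1} · (x - mu)] = (3)·(0.0896) + (-2)·(-0.4328) = 1.1343.

Step 4 — take square root: d = √(1.1343) ≈ 1.065.

d(x, mu) = √(1.1343) ≈ 1.065


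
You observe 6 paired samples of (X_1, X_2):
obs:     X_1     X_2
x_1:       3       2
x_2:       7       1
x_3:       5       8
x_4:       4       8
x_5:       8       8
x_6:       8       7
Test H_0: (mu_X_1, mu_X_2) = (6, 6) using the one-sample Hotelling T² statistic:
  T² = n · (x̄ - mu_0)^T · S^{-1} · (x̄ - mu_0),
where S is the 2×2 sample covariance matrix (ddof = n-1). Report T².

Step 1 — sample mean vector:
  mean(X_1) = (3 + 7 + 5 + 4 + 8 + 8) / 6 = 35/6 = 5.8333
  mean(X_2) = (2 + 1 + 8 + 8 + 8 + 7) / 6 = 34/6 = 5.6667
  x̄ = (5.8333, 5.6667),  deviation x̄ - mu_0 = (5.8333, 5.6667) - (6, 6) = (-0.1667, -0.3333).

Step 2 — sample covariance matrix, S[i,j] = (1/(n-1)) · Σ_k (x_{k,i} - mean_i) · (x_{k,j} - mean_j), divisor n-1 = 5:
  S[X_1,X_1] = ((-2.8333)·(-2.8333) + (1.1667)·(1.1667) + (-0.8333)·(-0.8333) + (-1.8333)·(-1.8333) + (2.1667)·(2.1667) + (2.1667)·(2.1667)) / 5 = 22.8333/5 = 4.5667
  S[X_1,X_2] = ((-2.8333)·(-3.6667) + (1.1667)·(-4.6667) + (-0.8333)·(2.3333) + (-1.8333)·(2.3333) + (2.1667)·(2.3333) + (2.1667)·(1.3333)) / 5 = 6.6667/5 = 1.3333
  S[X_2,X_2] = ((-3.6667)·(-3.6667) + (-4.6667)·(-4.6667) + (2.3333)·(2.3333) + (2.3333)·(2.3333) + (2.3333)·(2.3333) + (1.3333)·(1.3333)) / 5 = 53.3333/5 = 10.6667
  S = [[4.5667, 1.3333],
 [1.3333, 10.6667]].

Step 3 — invert S. det(S) = 4.5667·10.6667 - (1.3333)² = 46.9333.
  S^{-1} = (1/det) · [[d, -b], [-b, a]] = [[0.2273, -0.0284],
 [-0.0284, 0.0973]].

Step 4 — quadratic form (x̄ - mu_0)^T · S^{-1} · (x̄ - mu_0):
  S^{-1} · (x̄ - mu_0) = (-0.0284, -0.0277),
  (x̄ - mu_0)^T · [...] = (-0.1667)·(-0.0284) + (-0.3333)·(-0.0277) = 0.014.

Step 5 — scale by n: T² = 6 · 0.014 = 0.0838.

T² ≈ 0.0838


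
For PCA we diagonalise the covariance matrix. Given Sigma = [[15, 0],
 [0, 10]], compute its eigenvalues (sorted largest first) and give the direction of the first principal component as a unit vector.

Step 1 — characteristic polynomial of 2×2 Sigma:
  det(Sigma - λI) = λ² - trace · λ + det = 0.
  trace = 15 + 10 = 25, det = 15·10 - (0)² = 150.
Step 2 — discriminant:
  Δ = trace² - 4·det = 625 - 600 = 25.
Step 3 — eigenvalues:
  λ = (trace ± √Δ)/2 = (25 ± 5)/2,
  λ_1 = 15,  λ_2 = 10.

Step 4 — unit eigenvector for λ_1: Sigma is diagonal, so its eigenvectors are the coordinate axes. λ_1 = 15 is the diagonal entry on the first coordinate axis, hence
  v_1 = (1, 0) (||v_1|| = 1).

λ_1 = 15,  λ_2 = 10;  v_1 ≈ (1, 0)


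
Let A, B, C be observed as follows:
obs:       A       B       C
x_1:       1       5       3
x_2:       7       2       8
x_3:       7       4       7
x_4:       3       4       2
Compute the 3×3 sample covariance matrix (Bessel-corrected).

Step 1 — column means:
  mean(A) = (1 + 7 + 7 + 3) / 4 = 18/4 = 4.5
  mean(B) = (5 + 2 + 4 + 4) / 4 = 15/4 = 3.75
  mean(C) = (3 + 8 + 7 + 2) / 4 = 20/4 = 5

Step 2 — sample covariance S[i,j] = (1/(n-1)) · Σ_k (x_{k,i} - mean_i) · (x_{k,j} - mean_j), with n-1 = 3.
  S[A,A] = ((-3.5)·(-3.5) + (2.5)·(2.5) + (2.5)·(2.5) + (-1.5)·(-1.5)) / 3 = 27/3 = 9
  S[A,B] = ((-3.5)·(1.25) + (2.5)·(-1.75) + (2.5)·(0.25) + (-1.5)·(0.25)) / 3 = -8.5/3 = -2.8333
  S[A,C] = ((-3.5)·(-2) + (2.5)·(3) + (2.5)·(2) + (-1.5)·(-3)) / 3 = 24/3 = 8
  S[B,B] = ((1.25)·(1.25) + (-1.75)·(-1.75) + (0.25)·(0.25) + (0.25)·(0.25)) / 3 = 4.75/3 = 1.5833
  S[B,C] = ((1.25)·(-2) + (-1.75)·(3) + (0.25)·(2) + (0.25)·(-3)) / 3 = -8/3 = -2.6667
  S[C,C] = ((-2)·(-2) + (3)·(3) + (2)·(2) + (-3)·(-3)) / 3 = 26/3 = 8.6667

S is symmetric (S[j,i] = S[i,j]). Assembling:

S = [[9, -2.8333, 8],
 [-2.8333, 1.5833, -2.6667],
 [8, -2.6667, 8.6667]]


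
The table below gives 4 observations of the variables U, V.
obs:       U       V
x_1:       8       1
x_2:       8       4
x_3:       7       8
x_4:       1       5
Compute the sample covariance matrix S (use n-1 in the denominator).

Step 1 — column means:
  mean(U) = (8 + 8 + 7 + 1) / 4 = 24/4 = 6
  mean(V) = (1 + 4 + 8 + 5) / 4 = 18/4 = 4.5

Step 2 — sample covariance S[i,j] = (1/(n-1)) · Σ_k (x_{k,i} - mean_i) · (x_{k,j} - mean_j), with n-1 = 3.
  S[U,U] = ((2)·(2) + (2)·(2) + (1)·(1) + (-5)·(-5)) / 3 = 34/3 = 11.3333
  S[U,V] = ((2)·(-3.5) + (2)·(-0.5) + (1)·(3.5) + (-5)·(0.5)) / 3 = -7/3 = -2.3333
  S[V,V] = ((-3.5)·(-3.5) + (-0.5)·(-0.5) + (3.5)·(3.5) + (0.5)·(0.5)) / 3 = 25/3 = 8.3333

S is symmetric (S[j,i] = S[i,j]). Assembling:

S = [[11.3333, -2.3333],
 [-2.3333, 8.3333]]


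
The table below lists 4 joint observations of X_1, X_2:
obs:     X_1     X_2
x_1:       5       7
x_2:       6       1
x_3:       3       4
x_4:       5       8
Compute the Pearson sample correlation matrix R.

Step 1 — column means:
  mean(X_1) = (5 + 6 + 3 + 5) / 4 = 19/4 = 4.75
  mean(X_2) = (7 + 1 + 4 + 8) / 4 = 20/4 = 5

Step 2 — sample variances and covariances s[i,j] = (1/(n-1)) · Σ_k (x_{k,i} - mean_i) · (x_{k,j} - mean_j), with n-1 = 3:
  s[X_1,X_1] = ((0.25)·(0.25) + (1.25)·(1.25) + (-1.75)·(-1.75) + (0.25)·(0.25)) / 3 = 4.75/3 = 1.5833
  s[X_1,X_2] = ((0.25)·(2) + (1.25)·(-4) + (-1.75)·(-1) + (0.25)·(3)) / 3 = -2/3 = -0.6667
  s[X_2,X_2] = ((2)·(2) + (-4)·(-4) + (-1)·(-1) + (3)·(3)) / 3 = 30/3 = 10
  Sample standard deviations s_i = √(s[i,i]):
  s(X_1) = √(1.5833) = 1.2583
  s(X_2) = √(10) = 3.1623

Step 3 — r_{ij} = s_{ij} / (s_i · s_j):
  r[X_1,X_1] = 1 (diagonal).
  r[X_1,X_2] = -0.6667 / (1.2583 · 3.1623) = -0.6667 / 3.9791 = -0.1675
  r[X_2,X_2] = 1 (diagonal).

R is symmetric with unit diagonal. Assembling:

R = [[1, -0.1675],
 [-0.1675, 1]]


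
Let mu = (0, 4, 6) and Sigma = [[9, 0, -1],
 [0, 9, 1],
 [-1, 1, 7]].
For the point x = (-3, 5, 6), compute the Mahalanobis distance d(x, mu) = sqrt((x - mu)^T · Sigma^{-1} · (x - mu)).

Step 1 — centre the observation: (x - mu) = (-3, 1, 0).

Step 2 — invert Sigma (cofactor / det for 3×3, or solve directly):
  Sigma^{-1} = [[0.1129, -0.0018, 0.0164],
 [-0.0018, 0.1129, -0.0164],
 [0.0164, -0.0164, 0.1475]].

Step 3 — form the quadratic (x - mu)^T · Sigma^{-1} · (x - mu):
  Sigma^{-1} · (x - mu) = (-0.3406, 0.1184, -0.0656).
  (x - mu)^T · [Sigma^{-1} · (x - mu)] = (-3)·(-0.3406) + (1)·(0.1184) + (0)·(-0.0656) = 1.1403.

Step 4 — take square root: d = √(1.1403) ≈ 1.0678.

d(x, mu) = √(1.1403) ≈ 1.0678


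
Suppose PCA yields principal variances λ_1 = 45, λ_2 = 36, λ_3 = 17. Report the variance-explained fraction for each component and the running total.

Step 1 — total variance = trace(Sigma) = Σ λ_i = 45 + 36 + 17 = 98.

Step 2 — fraction explained by component i = λ_i / Σ λ:
  PC1: 45/98 = 0.4592
  PC2: 36/98 = 0.3673
  PC3: 17/98 = 0.1735

Step 3 — cumulative fraction after k components = (λ_1 + ... + λ_k) / Σ λ:
  k = 1: 45/98 = 0.4592
  k = 2: (45 + 36)/98 = 81/98 = 0.8265
  k = 3: (45 + 36 + 17)/98 = 98/98 = 1

Summary (fraction, with percent):

explained: PC1 0.4592 (45.92%), PC2 0.3673 (36.73%), PC3 0.1735 (17.35%);  cumulative: 0.4592, 0.8265, 1


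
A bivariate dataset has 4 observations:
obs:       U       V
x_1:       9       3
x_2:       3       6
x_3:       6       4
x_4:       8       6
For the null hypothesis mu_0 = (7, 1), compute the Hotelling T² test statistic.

Step 1 — sample mean vector:
  mean(U) = (9 + 3 + 6 + 8) / 4 = 26/4 = 6.5
  mean(V) = (3 + 6 + 4 + 6) / 4 = 19/4 = 4.75
  x̄ = (6.5, 4.75),  deviation x̄ - mu_0 = (6.5, 4.75) - (7, 1) = (-0.5, 3.75).

Step 2 — sample covariance matrix, S[i,j] = (1/(n-1)) · Σ_k (x_{k,i} - mean_i) · (x_{k,j} - mean_j), divisor n-1 = 3:
  S[U,U] = ((2.5)·(2.5) + (-3.5)·(-3.5) + (-0.5)·(-0.5) + (1.5)·(1.5)) / 3 = 21/3 = 7
  S[U,V] = ((2.5)·(-1.75) + (-3.5)·(1.25) + (-0.5)·(-0.75) + (1.5)·(1.25)) / 3 = -6.5/3 = -2.1667
  S[V,V] = ((-1.75)·(-1.75) + (1.25)·(1.25) + (-0.75)·(-0.75) + (1.25)·(1.25)) / 3 = 6.75/3 = 2.25
  S = [[7, -2.1667],
 [-2.1667, 2.25]].

Step 3 — invert S. det(S) = 7·2.25 - (-2.1667)² = 11.0556.
  S^{-1} = (1/det) · [[d, -b], [-b, a]] = [[0.2035, 0.196],
 [0.196, 0.6332]].

Step 4 — quadratic form (x̄ - mu_0)^T · S^{-1} · (x̄ - mu_0):
  S^{-1} · (x̄ - mu_0) = (0.6332, 2.2764),
  (x̄ - mu_0)^T · [...] = (-0.5)·(0.6332) + (3.75)·(2.2764) = 8.2198.

Step 5 — scale by n: T² = 4 · 8.2198 = 32.8794.

T² ≈ 32.8794


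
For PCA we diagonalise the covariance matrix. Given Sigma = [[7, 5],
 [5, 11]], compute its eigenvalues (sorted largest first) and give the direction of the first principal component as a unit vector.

Step 1 — characteristic polynomial of 2×2 Sigma:
  det(Sigma - λI) = λ² - trace · λ + det = 0.
  trace = 7 + 11 = 18, det = 7·11 - (5)² = 52.
Step 2 — discriminant:
  Δ = trace² - 4·det = 324 - 208 = 116.
Step 3 — eigenvalues:
  λ = (trace ± √Δ)/2 = (18 ± 10.7703)/2,
  λ_1 = 14.3852,  λ_2 = 3.6148.

Step 4 — unit eigenvector for λ_1: solve (Sigma - λ_1 I)v = 0. First row:
  (7 - 14.3852)·v_x + (5)·v_y = 0, i.e. (-7.3852)·v_x + (5)·v_y = 0,
  so v ∝ (b, λ_1 - a) = (5, 7.3852) = u.
  ||u|| = √((5)² + (7.3852)²) = √(79.5407) ≈ 8.9186,
  v_1 = u/||u|| ≈ (0.5606, 0.8281) (||v_1|| = 1).

λ_1 = 14.3852,  λ_2 = 3.6148;  v_1 ≈ (0.5606, 0.8281)


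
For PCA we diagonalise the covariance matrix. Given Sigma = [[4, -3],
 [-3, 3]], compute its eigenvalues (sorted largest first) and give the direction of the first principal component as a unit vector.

Step 1 — characteristic polynomial of 2×2 Sigma:
  det(Sigma - λI) = λ² - trace · λ + det = 0.
  trace = 4 + 3 = 7, det = 4·3 - (-3)² = 3.
Step 2 — discriminant:
  Δ = trace² - 4·det = 49 - 12 = 37.
Step 3 — eigenvalues:
  λ = (trace ± √Δ)/2 = (7 ± 6.0828)/2,
  λ_1 = 6.5414,  λ_2 = 0.4586.

Step 4 — unit eigenvector for λ_1: solve (Sigma - λ_1 I)v = 0. First row:
  (4 - 6.5414)·v_x + (-3)·v_y = 0, i.e. (-2.5414)·v_x + (-3)·v_y = 0,
  so v ∝ (b, λ_1 - a) = (-3, 2.5414); multiply by -1 so the first entry is positive: u = (3, -2.5414).
  ||u|| = √((3)² + (-2.5414)²) = √(15.4586) ≈ 3.9317,
  v_1 = u/||u|| ≈ (0.763, -0.6464) (||v_1|| = 1).

λ_1 = 6.5414,  λ_2 = 0.4586;  v_1 ≈ (0.763, -0.6464)


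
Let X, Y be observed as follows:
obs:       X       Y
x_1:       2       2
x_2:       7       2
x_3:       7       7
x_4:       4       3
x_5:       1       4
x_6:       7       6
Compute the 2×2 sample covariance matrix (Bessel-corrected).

Step 1 — column means:
  mean(X) = (2 + 7 + 7 + 4 + 1 + 7) / 6 = 28/6 = 4.6667
  mean(Y) = (2 + 2 + 7 + 3 + 4 + 6) / 6 = 24/6 = 4

Step 2 — sample covariance S[i,j] = (1/(n-1)) · Σ_k (x_{k,i} - mean_i) · (x_{k,j} - mean_j), with n-1 = 5.
  S[X,X] = ((-2.6667)·(-2.6667) + (2.3333)·(2.3333) + (2.3333)·(2.3333) + (-0.6667)·(-0.6667) + (-3.6667)·(-3.6667) + (2.3333)·(2.3333)) / 5 = 37.3333/5 = 7.4667
  S[X,Y] = ((-2.6667)·(-2) + (2.3333)·(-2) + (2.3333)·(3) + (-0.6667)·(-1) + (-3.6667)·(0) + (2.3333)·(2)) / 5 = 13/5 = 2.6
  S[Y,Y] = ((-2)·(-2) + (-2)·(-2) + (3)·(3) + (-1)·(-1) + (0)·(0) + (2)·(2)) / 5 = 22/5 = 4.4

S is symmetric (S[j,i] = S[i,j]). Assembling:

S = [[7.4667, 2.6],
 [2.6, 4.4]]


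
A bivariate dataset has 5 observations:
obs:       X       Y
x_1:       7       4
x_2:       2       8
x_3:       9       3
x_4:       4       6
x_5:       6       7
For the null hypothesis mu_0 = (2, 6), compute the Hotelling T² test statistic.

Step 1 — sample mean vector:
  mean(X) = (7 + 2 + 9 + 4 + 6) / 5 = 28/5 = 5.6
  mean(Y) = (4 + 8 + 3 + 6 + 7) / 5 = 28/5 = 5.6
  x̄ = (5.6, 5.6),  deviation x̄ - mu_0 = (5.6, 5.6) - (2, 6) = (3.6, -0.4).

Step 2 — sample covariance matrix, S[i,j] = (1/(n-1)) · Σ_k (x_{k,i} - mean_i) · (x_{k,j} - mean_j), divisor n-1 = 4:
  S[X,X] = ((1.4)·(1.4) + (-3.6)·(-3.6) + (3.4)·(3.4) + (-1.6)·(-1.6) + (0.4)·(0.4)) / 4 = 29.2/4 = 7.3
  S[X,Y] = ((1.4)·(-1.6) + (-3.6)·(2.4) + (3.4)·(-2.6) + (-1.6)·(0.4) + (0.4)·(1.4)) / 4 = -19.8/4 = -4.95
  S[Y,Y] = ((-1.6)·(-1.6) + (2.4)·(2.4) + (-2.6)·(-2.6) + (0.4)·(0.4) + (1.4)·(1.4)) / 4 = 17.2/4 = 4.3
  S = [[7.3, -4.95],
 [-4.95, 4.3]].

Step 3 — invert S. det(S) = 7.3·4.3 - (-4.95)² = 6.8875.
  S^{-1} = (1/det) · [[d, -b], [-b, a]] = [[0.6243, 0.7187],
 [0.7187, 1.0599]].

Step 4 — quadratic form (x̄ - mu_0)^T · S^{-1} · (x̄ - mu_0):
  S^{-1} · (x̄ - mu_0) = (1.9601, 2.1633),
  (x̄ - mu_0)^T · [...] = (3.6)·(1.9601) + (-0.4)·(2.1633) = 6.1909.

Step 5 — scale by n: T² = 5 · 6.1909 = 30.9546.

T² ≈ 30.9546


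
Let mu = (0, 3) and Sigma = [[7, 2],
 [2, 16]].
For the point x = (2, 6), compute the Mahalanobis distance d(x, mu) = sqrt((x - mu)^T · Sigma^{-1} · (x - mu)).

Step 1 — centre the observation: (x - mu) = (2, 3).

Step 2 — invert Sigma. det(Sigma) = 7·16 - (2)² = 108.
  Sigma^{-1} = (1/det) · [[d, -b], [-b, a]] = [[0.1481, -0.0185],
 [-0.0185, 0.0648]].

Step 3 — form the quadratic (x - mu)^T · Sigma^{-1} · (x - mu):
  Sigma^{-1} · (x - mu) = (0.2407, 0.1574).
  (x - mu)^T · [Sigma^{-1} · (x - mu)] = (2)·(0.2407) + (3)·(0.1574) = 0.9537.

Step 4 — take square root: d = √(0.9537) ≈ 0.9766.

d(x, mu) = √(0.9537) ≈ 0.9766


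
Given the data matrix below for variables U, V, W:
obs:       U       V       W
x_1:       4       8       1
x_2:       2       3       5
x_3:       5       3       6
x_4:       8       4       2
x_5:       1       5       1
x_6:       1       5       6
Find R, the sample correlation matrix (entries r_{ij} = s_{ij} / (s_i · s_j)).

Step 1 — column means:
  mean(U) = (4 + 2 + 5 + 8 + 1 + 1) / 6 = 21/6 = 3.5
  mean(V) = (8 + 3 + 3 + 4 + 5 + 5) / 6 = 28/6 = 4.6667
  mean(W) = (1 + 5 + 6 + 2 + 1 + 6) / 6 = 21/6 = 3.5

Step 2 — sample variances and covariances s[i,j] = (1/(n-1)) · Σ_k (x_{k,i} - mean_i) · (x_{k,j} - mean_j), with n-1 = 5:
  s[U,U] = ((0.5)·(0.5) + (-1.5)·(-1.5) + (1.5)·(1.5) + (4.5)·(4.5) + (-2.5)·(-2.5) + (-2.5)·(-2.5)) / 5 = 37.5/5 = 7.5
  s[U,V] = ((0.5)·(3.3333) + (-1.5)·(-1.6667) + (1.5)·(-1.6667) + (4.5)·(-0.6667) + (-2.5)·(0.3333) + (-2.5)·(0.3333)) / 5 = -3/5 = -0.6
  s[U,W] = ((0.5)·(-2.5) + (-1.5)·(1.5) + (1.5)·(2.5) + (4.5)·(-1.5) + (-2.5)·(-2.5) + (-2.5)·(2.5)) / 5 = -6.5/5 = -1.3
  s[V,V] = ((3.3333)·(3.3333) + (-1.6667)·(-1.6667) + (-1.6667)·(-1.6667) + (-0.6667)·(-0.6667) + (0.3333)·(0.3333) + (0.3333)·(0.3333)) / 5 = 17.3333/5 = 3.4667
  s[V,W] = ((3.3333)·(-2.5) + (-1.6667)·(1.5) + (-1.6667)·(2.5) + (-0.6667)·(-1.5) + (0.3333)·(-2.5) + (0.3333)·(2.5)) / 5 = -14/5 = -2.8
  s[W,W] = ((-2.5)·(-2.5) + (1.5)·(1.5) + (2.5)·(2.5) + (-1.5)·(-1.5) + (-2.5)·(-2.5) + (2.5)·(2.5)) / 5 = 29.5/5 = 5.9
  Sample standard deviations s_i = √(s[i,i]):
  s(U) = √(7.5) = 2.7386
  s(V) = √(3.4667) = 1.8619
  s(W) = √(5.9) = 2.429

Step 3 — r_{ij} = s_{ij} / (s_i · s_j):
  r[U,U] = 1 (diagonal).
  r[U,V] = -0.6 / (2.7386 · 1.8619) = -0.6 / 5.099 = -0.1177
  r[U,W] = -1.3 / (2.7386 · 2.429) = -1.3 / 6.6521 = -0.1954
  r[V,V] = 1 (diagonal).
  r[V,W] = -2.8 / (1.8619 · 2.429) = -2.8 / 4.5225 = -0.6191
  r[W,W] = 1 (diagonal).

R is symmetric with unit diagonal. Assembling:

R = [[1, -0.1177, -0.1954],
 [-0.1177, 1, -0.6191],
 [-0.1954, -0.6191, 1]]


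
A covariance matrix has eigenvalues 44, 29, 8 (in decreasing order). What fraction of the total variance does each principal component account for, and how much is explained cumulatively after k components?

Step 1 — total variance = trace(Sigma) = Σ λ_i = 44 + 29 + 8 = 81.

Step 2 — fraction explained by component i = λ_i / Σ λ:
  PC1: 44/81 = 0.5432
  PC2: 29/81 = 0.358
  PC3: 8/81 = 0.0988

Step 3 — cumulative fraction after k components = (λ_1 + ... + λ_k) / Σ λ:
  k = 1: 44/81 = 0.5432
  k = 2: (44 + 29)/81 = 73/81 = 0.9012
  k = 3: (44 + 29 + 8)/81 = 81/81 = 1

Summary (fraction, with percent):

explained: PC1 0.5432 (54.32%), PC2 0.358 (35.8%), PC3 0.0988 (9.88%);  cumulative: 0.5432, 0.9012, 1


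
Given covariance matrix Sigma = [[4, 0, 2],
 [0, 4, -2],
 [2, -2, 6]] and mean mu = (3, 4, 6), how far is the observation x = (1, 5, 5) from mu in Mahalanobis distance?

Step 1 — centre the observation: (x - mu) = (-2, 1, -1).

Step 2 — invert Sigma (cofactor / det for 3×3, or solve directly):
  Sigma^{-1} = [[0.3125, -0.0625, -0.125],
 [-0.0625, 0.3125, 0.125],
 [-0.125, 0.125, 0.25]].

Step 3 — form the quadratic (x - mu)^T · Sigma^{-1} · (x - mu):
  Sigma^{-1} · (x - mu) = (-0.5625, 0.3125, 0.125).
  (x - mu)^T · [Sigma^{-1} · (x - mu)] = (-2)·(-0.5625) + (1)·(0.3125) + (-1)·(0.125) = 1.3125.

Step 4 — take square root: d = √(1.3125) ≈ 1.1456.

d(x, mu) = √(1.3125) ≈ 1.1456


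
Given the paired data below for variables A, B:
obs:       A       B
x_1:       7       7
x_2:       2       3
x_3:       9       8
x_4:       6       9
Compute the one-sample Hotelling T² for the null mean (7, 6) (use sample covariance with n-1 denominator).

Step 1 — sample mean vector:
  mean(A) = (7 + 2 + 9 + 6) / 4 = 24/4 = 6
  mean(B) = (7 + 3 + 8 + 9) / 4 = 27/4 = 6.75
  x̄ = (6, 6.75),  deviation x̄ - mu_0 = (6, 6.75) - (7, 6) = (-1, 0.75).

Step 2 — sample covariance matrix, S[i,j] = (1/(n-1)) · Σ_k (x_{k,i} - mean_i) · (x_{k,j} - mean_j), divisor n-1 = 3:
  S[A,A] = ((1)·(1) + (-4)·(-4) + (3)·(3) + (0)·(0)) / 3 = 26/3 = 8.6667
  S[A,B] = ((1)·(0.25) + (-4)·(-3.75) + (3)·(1.25) + (0)·(2.25)) / 3 = 19/3 = 6.3333
  S[B,B] = ((0.25)·(0.25) + (-3.75)·(-3.75) + (1.25)·(1.25) + (2.25)·(2.25)) / 3 = 20.75/3 = 6.9167
  S = [[8.6667, 6.3333],
 [6.3333, 6.9167]].

Step 3 — invert S. det(S) = 8.6667·6.9167 - (6.3333)² = 19.8333.
  S^{-1} = (1/det) · [[d, -b], [-b, a]] = [[0.3487, -0.3193],
 [-0.3193, 0.437]].

Step 4 — quadratic form (x̄ - mu_0)^T · S^{-1} · (x̄ - mu_0):
  S^{-1} · (x̄ - mu_0) = (-0.5882, 0.6471),
  (x̄ - mu_0)^T · [...] = (-1)·(-0.5882) + (0.75)·(0.6471) = 1.0735.

Step 5 — scale by n: T² = 4 · 1.0735 = 4.2941.

T² ≈ 4.2941


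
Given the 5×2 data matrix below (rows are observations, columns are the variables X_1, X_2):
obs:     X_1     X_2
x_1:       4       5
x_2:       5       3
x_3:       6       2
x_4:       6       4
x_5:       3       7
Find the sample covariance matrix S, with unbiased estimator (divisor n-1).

Step 1 — column means:
  mean(X_1) = (4 + 5 + 6 + 6 + 3) / 5 = 24/5 = 4.8
  mean(X_2) = (5 + 3 + 2 + 4 + 7) / 5 = 21/5 = 4.2

Step 2 — sample covariance S[i,j] = (1/(n-1)) · Σ_k (x_{k,i} - mean_i) · (x_{k,j} - mean_j), with n-1 = 4.
  S[X_1,X_1] = ((-0.8)·(-0.8) + (0.2)·(0.2) + (1.2)·(1.2) + (1.2)·(1.2) + (-1.8)·(-1.8)) / 4 = 6.8/4 = 1.7
  S[X_1,X_2] = ((-0.8)·(0.8) + (0.2)·(-1.2) + (1.2)·(-2.2) + (1.2)·(-0.2) + (-1.8)·(2.8)) / 4 = -8.8/4 = -2.2
  S[X_2,X_2] = ((0.8)·(0.8) + (-1.2)·(-1.2) + (-2.2)·(-2.2) + (-0.2)·(-0.2) + (2.8)·(2.8)) / 4 = 14.8/4 = 3.7

S is symmetric (S[j,i] = S[i,j]). Assembling:

S = [[1.7, -2.2],
 [-2.2, 3.7]]


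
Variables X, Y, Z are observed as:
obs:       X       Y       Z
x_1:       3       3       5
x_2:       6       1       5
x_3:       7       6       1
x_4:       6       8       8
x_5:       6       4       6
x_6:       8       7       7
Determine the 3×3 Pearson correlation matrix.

Step 1 — column means:
  mean(X) = (3 + 6 + 7 + 6 + 6 + 8) / 6 = 36/6 = 6
  mean(Y) = (3 + 1 + 6 + 8 + 4 + 7) / 6 = 29/6 = 4.8333
  mean(Z) = (5 + 5 + 1 + 8 + 6 + 7) / 6 = 32/6 = 5.3333

Step 2 — sample variances and covariances s[i,j] = (1/(n-1)) · Σ_k (x_{k,i} - mean_i) · (x_{k,j} - mean_j), with n-1 = 5:
  s[X,X] = ((-3)·(-3) + (0)·(0) + (1)·(1) + (0)·(0) + (0)·(0) + (2)·(2)) / 5 = 14/5 = 2.8
  s[X,Y] = ((-3)·(-1.8333) + (0)·(-3.8333) + (1)·(1.1667) + (0)·(3.1667) + (0)·(-0.8333) + (2)·(2.1667)) / 5 = 11/5 = 2.2
  s[X,Z] = ((-3)·(-0.3333) + (0)·(-0.3333) + (1)·(-4.3333) + (0)·(2.6667) + (0)·(0.6667) + (2)·(1.6667)) / 5 = 0/5 = 0
  s[Y,Y] = ((-1.8333)·(-1.8333) + (-3.8333)·(-3.8333) + (1.1667)·(1.1667) + (3.1667)·(3.1667) + (-0.8333)·(-0.8333) + (2.1667)·(2.1667)) / 5 = 34.8333/5 = 6.9667
  s[Y,Z] = ((-1.8333)·(-0.3333) + (-3.8333)·(-0.3333) + (1.1667)·(-4.3333) + (3.1667)·(2.6667) + (-0.8333)·(0.6667) + (2.1667)·(1.6667)) / 5 = 8.3333/5 = 1.6667
  s[Z,Z] = ((-0.3333)·(-0.3333) + (-0.3333)·(-0.3333) + (-4.3333)·(-4.3333) + (2.6667)·(2.6667) + (0.6667)·(0.6667) + (1.6667)·(1.6667)) / 5 = 29.3333/5 = 5.8667
  Sample standard deviations s_i = √(s[i,i]):
  s(X) = √(2.8) = 1.6733
  s(Y) = √(6.9667) = 2.6394
  s(Z) = √(5.8667) = 2.4221

Step 3 — r_{ij} = s_{ij} / (s_i · s_j):
  r[X,X] = 1 (diagonal).
  r[X,Y] = 2.2 / (1.6733 · 2.6394) = 2.2 / 4.4166 = 0.4981
  r[X,Z] = 0 / (1.6733 · 2.4221) = 0 / 4.053 = 0
  r[Y,Y] = 1 (diagonal).
  r[Y,Z] = 1.6667 / (2.6394 · 2.4221) = 1.6667 / 6.3931 = 0.2607
  r[Z,Z] = 1 (diagonal).

R is symmetric with unit diagonal. Assembling:

R = [[1, 0.4981, 0],
 [0.4981, 1, 0.2607],
 [0, 0.2607, 1]]


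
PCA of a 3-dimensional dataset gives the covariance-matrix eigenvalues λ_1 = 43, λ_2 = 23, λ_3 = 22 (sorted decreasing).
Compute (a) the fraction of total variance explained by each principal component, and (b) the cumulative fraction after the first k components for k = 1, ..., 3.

Step 1 — total variance = trace(Sigma) = Σ λ_i = 43 + 23 + 22 = 88.

Step 2 — fraction explained by component i = λ_i / Σ λ:
  PC1: 43/88 = 0.4886
  PC2: 23/88 = 0.2614
  PC3: 22/88 = 0.25

Step 3 — cumulative fraction after k components = (λ_1 + ... + λ_k) / Σ λ:
  k = 1: 43/88 = 0.4886
  k = 2: (43 + 23)/88 = 66/88 = 0.75
  k = 3: (43 + 23 + 22)/88 = 88/88 = 1

Summary (fraction, with percent):

explained: PC1 0.4886 (48.86%), PC2 0.2614 (26.14%), PC3 0.25 (25%);  cumulative: 0.4886, 0.75, 1


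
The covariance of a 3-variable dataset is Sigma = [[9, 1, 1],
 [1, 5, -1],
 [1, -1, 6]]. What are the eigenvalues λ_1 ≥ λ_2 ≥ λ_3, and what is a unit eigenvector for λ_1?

Step 1 — characteristic polynomial p(λ) = det(λI - Sigma) = λ³ - tr·λ² + c_1·λ - det, where tr = trace, c_1 = sum of the principal 2×2 minors, det = det(Sigma):
  tr = 9 + 5 + 6 = 20,
  c_1 = (9·5 - (1)²) + (9·6 - (1)²) + (5·6 - (-1)²) = 44 + 53 + 29 = 126,
  det = 9·(5·6 - (-1)²) - (1)·((1)·6 - (-1)·(1)) + (1)·((1)·(-1) - 5·(1)) = 9·(29) - (1)·(7) + (1)·(-6) = 248.
  So p(λ) = λ³ - 20λ² + 126λ - 248.
Step 2 — look for an integer root (rational root theorem: any rational root is an integer divisor of 248). Testing λ = 4:
  p(4) = 64 - 320 + 504 - 248 = 0  ✓
  Dividing out (λ - 4): p(λ) = (λ - 4)(λ² - 16λ + 62).
Step 3 — remaining eigenvalues from the quadratic λ² - 16λ + 62 = 0:
  Δ = 16² - 4·62 = 256 - 248 = 8,  λ = (16 ± √8)/2 = (16 ± 2.8284)/2 ≈ 9.4142 or 6.5858.
  Sorted: λ_1 = 9.4142,  λ_2 = 6.5858,  λ_3 = 4  (check: sum = 20 = tr ✓).

Step 4 — unit eigenvector for λ_1 ≈ 9.4142: v spans the null space of (Sigma - λ_1 I), whose rows are
  r_1 = (-0.4142, 1, 1),  r_2 = (1, -4.4142, -1),  r_3 = (1, -1, -3.4142).
  v is orthogonal to every row, so take v ∝ r_1 × r_2 = ((1)·(-1) - (1)·(-4.4142), (1)·(1) - (-0.4142)·(-1), (-0.4142)·(-4.4142) - (1)·(1)) ≈ (3.4142, 0.5858, 0.8284).
  Let u = (3.4142, 0.5858, 0.8284).
  ||u|| = √((3.4142)² + (0.5858)² + (0.8284)²) = √(12.6863) ≈ 3.5618,  v_1 = u/||u|| ≈ (0.9586, 0.1645, 0.2326) (||v_1|| = 1).

λ_1 = 9.4142,  λ_2 = 6.5858,  λ_3 = 4;  v_1 ≈ (0.9586, 0.1645, 0.2326)


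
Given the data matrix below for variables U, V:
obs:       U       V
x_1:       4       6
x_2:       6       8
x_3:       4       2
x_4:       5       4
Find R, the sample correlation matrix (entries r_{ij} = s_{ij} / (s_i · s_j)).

Step 1 — column means:
  mean(U) = (4 + 6 + 4 + 5) / 4 = 19/4 = 4.75
  mean(V) = (6 + 8 + 2 + 4) / 4 = 20/4 = 5

Step 2 — sample variances and covariances s[i,j] = (1/(n-1)) · Σ_k (x_{k,i} - mean_i) · (x_{k,j} - mean_j), with n-1 = 3:
  s[U,U] = ((-0.75)·(-0.75) + (1.25)·(1.25) + (-0.75)·(-0.75) + (0.25)·(0.25)) / 3 = 2.75/3 = 0.9167
  s[U,V] = ((-0.75)·(1) + (1.25)·(3) + (-0.75)·(-3) + (0.25)·(-1)) / 3 = 5/3 = 1.6667
  s[V,V] = ((1)·(1) + (3)·(3) + (-3)·(-3) + (-1)·(-1)) / 3 = 20/3 = 6.6667
  Sample standard deviations s_i = √(s[i,i]):
  s(U) = √(0.9167) = 0.9574
  s(V) = √(6.6667) = 2.582

Step 3 — r_{ij} = s_{ij} / (s_i · s_j):
  r[U,U] = 1 (diagonal).
  r[U,V] = 1.6667 / (0.9574 · 2.582) = 1.6667 / 2.4721 = 0.6742
  r[V,V] = 1 (diagonal).

R is symmetric with unit diagonal. Assembling:

R = [[1, 0.6742],
 [0.6742, 1]]


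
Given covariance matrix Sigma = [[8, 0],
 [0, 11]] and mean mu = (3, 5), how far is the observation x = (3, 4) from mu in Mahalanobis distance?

Step 1 — centre the observation: (x - mu) = (0, -1).

Step 2 — invert Sigma. det(Sigma) = 8·11 - (0)² = 88.
  Sigma^{-1} = (1/det) · [[d, -b], [-b, a]] = [[0.125, 0],
 [0, 0.0909]].

Step 3 — form the quadratic (x - mu)^T · Sigma^{-1} · (x - mu):
  Sigma^{-1} · (x - mu) = (0, -0.0909).
  (x - mu)^T · [Sigma^{-1} · (x - mu)] = (0)·(0) + (-1)·(-0.0909) = 0.0909.

Step 4 — take square root: d = √(0.0909) ≈ 0.3015.

d(x, mu) = √(0.0909) ≈ 0.3015


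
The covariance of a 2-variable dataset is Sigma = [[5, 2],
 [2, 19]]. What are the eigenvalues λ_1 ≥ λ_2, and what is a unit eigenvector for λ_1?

Step 1 — characteristic polynomial of 2×2 Sigma:
  det(Sigma - λI) = λ² - trace · λ + det = 0.
  trace = 5 + 19 = 24, det = 5·19 - (2)² = 91.
Step 2 — discriminant:
  Δ = trace² - 4·det = 576 - 364 = 212.
Step 3 — eigenvalues:
  λ = (trace ± √Δ)/2 = (24 ± 14.5602)/2,
  λ_1 = 19.2801,  λ_2 = 4.7199.

Step 4 — unit eigenvector for λ_1: solve (Sigma - λ_1 I)v = 0. First row:
  (5 - 19.2801)·v_x + (2)·v_y = 0, i.e. (-14.2801)·v_x + (2)·v_y = 0,
  so v ∝ (b, λ_1 - a) = (2, 14.2801) = u.
  ||u|| = √((2)² + (14.2801)²) = √(207.9215) ≈ 14.4195,
  v_1 = u/||u|| ≈ (0.1387, 0.9903) (||v_1|| = 1).

λ_1 = 19.2801,  λ_2 = 4.7199;  v_1 ≈ (0.1387, 0.9903)


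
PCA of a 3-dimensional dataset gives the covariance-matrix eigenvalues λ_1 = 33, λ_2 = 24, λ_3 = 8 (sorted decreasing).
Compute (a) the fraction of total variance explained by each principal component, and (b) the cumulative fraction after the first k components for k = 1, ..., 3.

Step 1 — total variance = trace(Sigma) = Σ λ_i = 33 + 24 + 8 = 65.

Step 2 — fraction explained by component i = λ_i / Σ λ:
  PC1: 33/65 = 0.5077
  PC2: 24/65 = 0.3692
  PC3: 8/65 = 0.1231

Step 3 — cumulative fraction after k components = (λ_1 + ... + λ_k) / Σ λ:
  k = 1: 33/65 = 0.5077
  k = 2: (33 + 24)/65 = 57/65 = 0.8769
  k = 3: (33 + 24 + 8)/65 = 65/65 = 1

Summary (fraction, with percent):

explained: PC1 0.5077 (50.77%), PC2 0.3692 (36.92%), PC3 0.1231 (12.31%);  cumulative: 0.5077, 0.8769, 1


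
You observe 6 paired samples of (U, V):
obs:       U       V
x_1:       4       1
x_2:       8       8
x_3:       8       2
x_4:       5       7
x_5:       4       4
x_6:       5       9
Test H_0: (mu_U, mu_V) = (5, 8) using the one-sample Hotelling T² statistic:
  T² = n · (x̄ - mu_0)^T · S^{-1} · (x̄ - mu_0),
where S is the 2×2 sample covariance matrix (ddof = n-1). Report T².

Step 1 — sample mean vector:
  mean(U) = (4 + 8 + 8 + 5 + 4 + 5) / 6 = 34/6 = 5.6667
  mean(V) = (1 + 8 + 2 + 7 + 4 + 9) / 6 = 31/6 = 5.1667
  x̄ = (5.6667, 5.1667),  deviation x̄ - mu_0 = (5.6667, 5.1667) - (5, 8) = (0.6667, -2.8333).

Step 2 — sample covariance matrix, S[i,j] = (1/(n-1)) · Σ_k (x_{k,i} - mean_i) · (x_{k,j} - mean_j), divisor n-1 = 5:
  S[U,U] = ((-1.6667)·(-1.6667) + (2.3333)·(2.3333) + (2.3333)·(2.3333) + (-0.6667)·(-0.6667) + (-1.6667)·(-1.6667) + (-0.6667)·(-0.6667)) / 5 = 17.3333/5 = 3.4667
  S[U,V] = ((-1.6667)·(-4.1667) + (2.3333)·(2.8333) + (2.3333)·(-3.1667) + (-0.6667)·(1.8333) + (-1.6667)·(-1.1667) + (-0.6667)·(3.8333)) / 5 = 4.3333/5 = 0.8667
  S[V,V] = ((-4.1667)·(-4.1667) + (2.8333)·(2.8333) + (-3.1667)·(-3.1667) + (1.8333)·(1.8333) + (-1.1667)·(-1.1667) + (3.8333)·(3.8333)) / 5 = 54.8333/5 = 10.9667
  S = [[3.4667, 0.8667],
 [0.8667, 10.9667]].

Step 3 — invert S. det(S) = 3.4667·10.9667 - (0.8667)² = 37.2667.
  S^{-1} = (1/det) · [[d, -b], [-b, a]] = [[0.2943, -0.0233],
 [-0.0233, 0.093]].

Step 4 — quadratic form (x̄ - mu_0)^T · S^{-1} · (x̄ - mu_0):
  S^{-1} · (x̄ - mu_0) = (0.2621, -0.2791),
  (x̄ - mu_0)^T · [...] = (0.6667)·(0.2621) + (-2.8333)·(-0.2791) = 0.9654.

Step 5 — scale by n: T² = 6 · 0.9654 = 5.7925.

T² ≈ 5.7925


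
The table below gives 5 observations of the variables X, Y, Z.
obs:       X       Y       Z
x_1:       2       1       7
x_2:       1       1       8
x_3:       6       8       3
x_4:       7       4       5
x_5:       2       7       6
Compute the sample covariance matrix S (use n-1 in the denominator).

Step 1 — column means:
  mean(X) = (2 + 1 + 6 + 7 + 2) / 5 = 18/5 = 3.6
  mean(Y) = (1 + 1 + 8 + 4 + 7) / 5 = 21/5 = 4.2
  mean(Z) = (7 + 8 + 3 + 5 + 6) / 5 = 29/5 = 5.8

Step 2 — sample covariance S[i,j] = (1/(n-1)) · Σ_k (x_{k,i} - mean_i) · (x_{k,j} - mean_j), with n-1 = 4.
  S[X,X] = ((-1.6)·(-1.6) + (-2.6)·(-2.6) + (2.4)·(2.4) + (3.4)·(3.4) + (-1.6)·(-1.6)) / 4 = 29.2/4 = 7.3
  S[X,Y] = ((-1.6)·(-3.2) + (-2.6)·(-3.2) + (2.4)·(3.8) + (3.4)·(-0.2) + (-1.6)·(2.8)) / 4 = 17.4/4 = 4.35
  S[X,Z] = ((-1.6)·(1.2) + (-2.6)·(2.2) + (2.4)·(-2.8) + (3.4)·(-0.8) + (-1.6)·(0.2)) / 4 = -17.4/4 = -4.35
  S[Y,Y] = ((-3.2)·(-3.2) + (-3.2)·(-3.2) + (3.8)·(3.8) + (-0.2)·(-0.2) + (2.8)·(2.8)) / 4 = 42.8/4 = 10.7
  S[Y,Z] = ((-3.2)·(1.2) + (-3.2)·(2.2) + (3.8)·(-2.8) + (-0.2)·(-0.8) + (2.8)·(0.2)) / 4 = -20.8/4 = -5.2
  S[Z,Z] = ((1.2)·(1.2) + (2.2)·(2.2) + (-2.8)·(-2.8) + (-0.8)·(-0.8) + (0.2)·(0.2)) / 4 = 14.8/4 = 3.7

S is symmetric (S[j,i] = S[i,j]). Assembling:

S = [[7.3, 4.35, -4.35],
 [4.35, 10.7, -5.2],
 [-4.35, -5.2, 3.7]]


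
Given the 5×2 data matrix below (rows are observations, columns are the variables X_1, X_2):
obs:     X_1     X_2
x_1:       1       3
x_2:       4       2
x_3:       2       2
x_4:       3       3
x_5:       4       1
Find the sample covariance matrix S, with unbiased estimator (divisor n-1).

Step 1 — column means:
  mean(X_1) = (1 + 4 + 2 + 3 + 4) / 5 = 14/5 = 2.8
  mean(X_2) = (3 + 2 + 2 + 3 + 1) / 5 = 11/5 = 2.2

Step 2 — sample covariance S[i,j] = (1/(n-1)) · Σ_k (x_{k,i} - mean_i) · (x_{k,j} - mean_j), with n-1 = 4.
  S[X_1,X_1] = ((-1.8)·(-1.8) + (1.2)·(1.2) + (-0.8)·(-0.8) + (0.2)·(0.2) + (1.2)·(1.2)) / 4 = 6.8/4 = 1.7
  S[X_1,X_2] = ((-1.8)·(0.8) + (1.2)·(-0.2) + (-0.8)·(-0.2) + (0.2)·(0.8) + (1.2)·(-1.2)) / 4 = -2.8/4 = -0.7
  S[X_2,X_2] = ((0.8)·(0.8) + (-0.2)·(-0.2) + (-0.2)·(-0.2) + (0.8)·(0.8) + (-1.2)·(-1.2)) / 4 = 2.8/4 = 0.7

S is symmetric (S[j,i] = S[i,j]). Assembling:

S = [[1.7, -0.7],
 [-0.7, 0.7]]


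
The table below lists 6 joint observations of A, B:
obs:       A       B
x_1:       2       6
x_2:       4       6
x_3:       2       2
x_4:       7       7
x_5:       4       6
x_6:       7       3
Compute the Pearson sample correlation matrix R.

Step 1 — column means:
  mean(A) = (2 + 4 + 2 + 7 + 4 + 7) / 6 = 26/6 = 4.3333
  mean(B) = (6 + 6 + 2 + 7 + 6 + 3) / 6 = 30/6 = 5

Step 2 — sample variances and covariances s[i,j] = (1/(n-1)) · Σ_k (x_{k,i} - mean_i) · (x_{k,j} - mean_j), with n-1 = 5:
  s[A,A] = ((-2.3333)·(-2.3333) + (-0.3333)·(-0.3333) + (-2.3333)·(-2.3333) + (2.6667)·(2.6667) + (-0.3333)·(-0.3333) + (2.6667)·(2.6667)) / 5 = 25.3333/5 = 5.0667
  s[A,B] = ((-2.3333)·(1) + (-0.3333)·(1) + (-2.3333)·(-3) + (2.6667)·(2) + (-0.3333)·(1) + (2.6667)·(-2)) / 5 = 4/5 = 0.8
  s[B,B] = ((1)·(1) + (1)·(1) + (-3)·(-3) + (2)·(2) + (1)·(1) + (-2)·(-2)) / 5 = 20/5 = 4
  Sample standard deviations s_i = √(s[i,i]):
  s(A) = √(5.0667) = 2.2509
  s(B) = √(4) = 2

Step 3 — r_{ij} = s_{ij} / (s_i · s_j):
  r[A,A] = 1 (diagonal).
  r[A,B] = 0.8 / (2.2509 · 2) = 0.8 / 4.5019 = 0.1777
  r[B,B] = 1 (diagonal).

R is symmetric with unit diagonal. Assembling:

R = [[1, 0.1777],
 [0.1777, 1]]


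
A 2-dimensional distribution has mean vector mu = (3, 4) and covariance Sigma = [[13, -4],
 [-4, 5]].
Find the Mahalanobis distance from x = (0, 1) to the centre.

Step 1 — centre the observation: (x - mu) = (-3, -3).

Step 2 — invert Sigma. det(Sigma) = 13·5 - (-4)² = 49.
  Sigma^{-1} = (1/det) · [[d, -b], [-b, a]] = [[0.102, 0.0816],
 [0.0816, 0.2653]].

Step 3 — form the quadratic (x - mu)^T · Sigma^{-1} · (x - mu):
  Sigma^{-1} · (x - mu) = (-0.551, -1.0408).
  (x - mu)^T · [Sigma^{-1} · (x - mu)] = (-3)·(-0.551) + (-3)·(-1.0408) = 4.7755.

Step 4 — take square root: d = √(4.7755) ≈ 2.1853.

d(x, mu) = √(4.7755) ≈ 2.1853


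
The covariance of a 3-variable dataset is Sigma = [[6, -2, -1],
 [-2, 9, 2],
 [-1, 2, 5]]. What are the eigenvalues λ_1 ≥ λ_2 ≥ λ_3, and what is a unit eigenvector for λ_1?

Step 1 — characteristic polynomial p(λ) = det(λI - Sigma) = λ³ - tr·λ² + c_1·λ - det, where tr = trace, c_1 = sum of the principal 2×2 minors, det = det(Sigma):
  tr = 6 + 9 + 5 = 20,
  c_1 = (6·9 - (-2)²) + (6·5 - (-1)²) + (9·5 - (2)²) = 50 + 29 + 41 = 120,
  det = 6·(9·5 - (2)²) - (-2)·((-2)·5 - (2)·(-1)) + (-1)·((-2)·(2) - 9·(-1)) = 6·(41) - (-2)·(-8) + (-1)·(5) = 225.
  So p(λ) = λ³ - 20λ² + 120λ - 225.
Step 2 — look for an integer root (rational root theorem: any rational root is an integer divisor of 225). Testing λ = 5:
  p(5) = 125 - 500 + 600 - 225 = 0  ✓
  Dividing out (λ - 5): p(λ) = (λ - 5)(λ² - 15λ + 45).
Step 3 — remaining eigenvalues from the quadratic λ² - 15λ + 45 = 0:
  Δ = 15² - 4·45 = 225 - 180 = 45,  λ = (15 ± √45)/2 = (15 ± 6.7082)/2 ≈ 10.8541 or 4.1459.
  Sorted: λ_1 = 10.8541,  λ_2 = 5,  λ_3 = 4.1459  (check: sum = 20 = tr ✓).

Step 4 — unit eigenvector for λ_1 ≈ 10.8541: v spans the null space of (Sigma - λ_1 I), whose rows are
  r_1 = (-4.8541, -2, -1),  r_2 = (-2, -1.8541, 2),  r_3 = (-1, 2, -5.8541).
  v is orthogonal to every row, so take v ∝ r_1 × r_2 = ((-2)·(2) - (-1)·(-1.8541), (-1)·(-2) - (-4.8541)·(2), (-4.8541)·(-1.8541) - (-2)·(-2)) ≈ (-5.8541, 11.7082, 5).
  Rescale (multiply by -1 so the first nonzero entry is positive): u = (5.8541, -11.7082, -5).
  ||u|| = √((5.8541)² + (-11.7082)² + (-5)²) = √(196.3525) ≈ 14.0126,  v_1 = u/||u|| ≈ (0.4178, -0.8355, -0.3568) (||v_1|| = 1).

λ_1 = 10.8541,  λ_2 = 5,  λ_3 = 4.1459;  v_1 ≈ (0.4178, -0.8355, -0.3568)


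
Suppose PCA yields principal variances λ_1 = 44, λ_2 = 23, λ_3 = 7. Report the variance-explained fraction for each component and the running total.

Step 1 — total variance = trace(Sigma) = Σ λ_i = 44 + 23 + 7 = 74.

Step 2 — fraction explained by component i = λ_i / Σ λ:
  PC1: 44/74 = 0.5946
  PC2: 23/74 = 0.3108
  PC3: 7/74 = 0.0946

Step 3 — cumulative fraction after k components = (λ_1 + ... + λ_k) / Σ λ:
  k = 1: 44/74 = 0.5946
  k = 2: (44 + 23)/74 = 67/74 = 0.9054
  k = 3: (44 + 23 + 7)/74 = 74/74 = 1

Summary (fraction, with percent):

explained: PC1 0.5946 (59.46%), PC2 0.3108 (31.08%), PC3 0.0946 (9.46%);  cumulative: 0.5946, 0.9054, 1


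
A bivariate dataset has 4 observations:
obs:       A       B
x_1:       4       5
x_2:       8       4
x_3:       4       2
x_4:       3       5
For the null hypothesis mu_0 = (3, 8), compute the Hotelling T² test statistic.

Step 1 — sample mean vector:
  mean(A) = (4 + 8 + 4 + 3) / 4 = 19/4 = 4.75
  mean(B) = (5 + 4 + 2 + 5) / 4 = 16/4 = 4
  x̄ = (4.75, 4),  deviation x̄ - mu_0 = (4.75, 4) - (3, 8) = (1.75, -4).

Step 2 — sample covariance matrix, S[i,j] = (1/(n-1)) · Σ_k (x_{k,i} - mean_i) · (x_{k,j} - mean_j), divisor n-1 = 3:
  S[A,A] = ((-0.75)·(-0.75) + (3.25)·(3.25) + (-0.75)·(-0.75) + (-1.75)·(-1.75)) / 3 = 14.75/3 = 4.9167
  S[A,B] = ((-0.75)·(1) + (3.25)·(0) + (-0.75)·(-2) + (-1.75)·(1)) / 3 = -1/3 = -0.3333
  S[B,B] = ((1)·(1) + (0)·(0) + (-2)·(-2) + (1)·(1)) / 3 = 6/3 = 2
  S = [[4.9167, -0.3333],
 [-0.3333, 2]].

Step 3 — invert S. det(S) = 4.9167·2 - (-0.3333)² = 9.7222.
  S^{-1} = (1/det) · [[d, -b], [-b, a]] = [[0.2057, 0.0343],
 [0.0343, 0.5057]].

Step 4 — quadratic form (x̄ - mu_0)^T · S^{-1} · (x̄ - mu_0):
  S^{-1} · (x̄ - mu_0) = (0.2229, -1.9629),
  (x̄ - mu_0)^T · [...] = (1.75)·(0.2229) + (-4)·(-1.9629) = 8.2414.

Step 5 — scale by n: T² = 4 · 8.2414 = 32.9657.

T² ≈ 32.9657


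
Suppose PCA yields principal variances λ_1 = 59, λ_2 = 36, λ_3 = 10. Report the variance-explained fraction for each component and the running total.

Step 1 — total variance = trace(Sigma) = Σ λ_i = 59 + 36 + 10 = 105.

Step 2 — fraction explained by component i = λ_i / Σ λ:
  PC1: 59/105 = 0.5619
  PC2: 36/105 = 0.3429
  PC3: 10/105 = 0.0952

Step 3 — cumulative fraction after k components = (λ_1 + ... + λ_k) / Σ λ:
  k = 1: 59/105 = 0.5619
  k = 2: (59 + 36)/105 = 95/105 = 0.9048
  k = 3: (59 + 36 + 10)/105 = 105/105 = 1

Summary (fraction, with percent):

explained: PC1 0.5619 (56.19%), PC2 0.3429 (34.29%), PC3 0.0952 (9.52%);  cumulative: 0.5619, 0.9048, 1


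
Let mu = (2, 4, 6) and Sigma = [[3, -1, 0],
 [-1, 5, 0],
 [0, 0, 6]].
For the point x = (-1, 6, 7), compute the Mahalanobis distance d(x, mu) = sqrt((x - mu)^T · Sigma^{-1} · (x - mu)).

Step 1 — centre the observation: (x - mu) = (-3, 2, 1).

Step 2 — invert Sigma (cofactor / det for 3×3, or solve directly):
  Sigma^{-1} = [[0.3571, 0.0714, 0],
 [0.0714, 0.2143, 0],
 [0, 0, 0.1667]].

Step 3 — form the quadratic (x - mu)^T · Sigma^{-1} · (x - mu):
  Sigma^{-1} · (x - mu) = (-0.9286, 0.2143, 0.1667).
  (x - mu)^T · [Sigma^{-1} · (x - mu)] = (-3)·(-0.9286) + (2)·(0.2143) + (1)·(0.1667) = 3.381.

Step 4 — take square root: d = √(3.381) ≈ 1.8387.

d(x, mu) = √(3.381) ≈ 1.8387
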